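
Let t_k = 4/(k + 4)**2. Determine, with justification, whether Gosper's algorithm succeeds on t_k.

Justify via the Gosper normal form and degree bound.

Ratio r(k) = (k + 4)**2/(k + 5)**2.
Take A(k)=k**2 + 8*k + 16, B(k)=k**2 + 10*k + 25, C(k)=1.
Key eq: (k**2 + 8*k + 16)·f(k+1) = (k**2 + 8*k + 16)·f(k) + (1).
From deg A=2, deg B=2, deg C=0: d=0.
Generic f = c0 gives residual -1; -1 = 0 cannot hold, so t_k is not Gosper-summable.

No — the linear system for f has no solution.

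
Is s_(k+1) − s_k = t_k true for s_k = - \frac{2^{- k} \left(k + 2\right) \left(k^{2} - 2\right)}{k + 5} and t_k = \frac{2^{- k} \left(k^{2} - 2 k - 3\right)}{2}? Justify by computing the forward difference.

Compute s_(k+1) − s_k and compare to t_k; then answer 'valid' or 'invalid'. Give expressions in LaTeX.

s_(k+1) = -(k + 3)*((k + 1)**2 - 2)/(2*2**k*(k + 6))
s_(k+1) − s_k = (k**4 + 6*k**3 - 10*k**2 - 54*k - 33)/(2*2**k*(k**2 + 11*k + 30))
(s_(k+1) − s_k) − t_k = 3*(-k**3 - 5*k**2 + 13*k + 19)/(2*2**k*(k**2 + 11*k + 30))

Invalid: residual \frac{3 \cdot 2^{- k} \left(- k^{3} - 5 k^{2} + 13 k + 19\right)}{2 \left(k^{2} + 11 k + 30\right)} ≠ 0.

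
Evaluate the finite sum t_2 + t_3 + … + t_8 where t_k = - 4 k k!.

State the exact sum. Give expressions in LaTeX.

Σ = -1451512

Step 1: r(k) = (k + 1)**2/k.
Factor: A=k + 1; B=1; C=k.
Solve (k + 1)·f(k+1) − (1)·f(k) = k.
From deg A=1, deg B=0, deg C=1: d=0.
A polynomial solution: f(k) = 1.
Get s_k = R·t_k = -4*factorial(k) with R(k) = B(k−1)f(k)/C(k) = 1/k.
Check: Δs_k = -4*k*factorial(k). ✓
Σ_(k=2)^(8) t_k = s_(9) − s_(2) = -1451520 − (-8) = -1451512.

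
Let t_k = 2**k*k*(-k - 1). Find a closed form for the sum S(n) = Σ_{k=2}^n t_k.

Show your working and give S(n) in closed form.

t_(k+1)/t_k = 2 + 4/k.
Take A(k)=2, B(k)=1, C(k)=k**2 + k.
f must satisfy (2)·f(k+1) − (1)·f(k) = k**2 + k.
deg f ≤ 2 (via 0,0,2).
Solve for f: f(k) = k**2 - 3*k + 4 (degree 2 ≤ 2).
R(k) = B(k−1)·f(k)/C(k) = (k**2 - 3*k + 4)/(k*(k + 1)); s_k = R·t_k = 2**k*(-k**2 + 3*k - 4).
Δs = 2**k*k*(-k - 1), as required.
s_(n+1) = 2**(n + 1)*(-n**2 + n - 2) and s_(2) = -8, so S(n) = -2*2**n*n**2 + 2*2**n*n - 4*2**n + 8.

S(n) = -2*2**n*n**2 + 2*2**n*n - 4*2**n + 8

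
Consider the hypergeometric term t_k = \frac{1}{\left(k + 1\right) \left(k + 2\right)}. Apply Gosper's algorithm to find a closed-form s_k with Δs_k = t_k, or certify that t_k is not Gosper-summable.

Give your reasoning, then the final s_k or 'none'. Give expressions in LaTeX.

Step 1: r(k) = (k + 1)/(k + 3).
Gosper form: A/B · C(k+1)/C(k) with A=k + 1, B=k + 3, C=1.
Key eq: (k + 1)·f(k+1) = (k + 2)·f(k) + (1).
From deg A=1, deg B=1, deg C=0: d=1.
Coefficient equations give f(k) = k.
R(k) = B(k−1)·f(k)/C(k) = k*(k + 2); s_k = R·t_k = k/(k + 1).
Check: Δs_k = 1/(k**2 + 3*k + 2). ✓

s_k = \frac{k}{k + 1}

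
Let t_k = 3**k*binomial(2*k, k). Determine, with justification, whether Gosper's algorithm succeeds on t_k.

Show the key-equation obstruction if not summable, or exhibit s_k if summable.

Step 1: r(k) = 6*(2*k + 1)/(k + 1).
Gosper form: A/B · C(k+1)/C(k) with A=12*k + 6, B=k + 1, C=1.
Set up (12*k + 6)·f(k+1) − (k)·f(k) − (1) = 0.
d = -1 from the (1,1,0) case.
d = -1 < 0 ⇒ no nonzero polynomial f; not summable.

No — negative degree bound, so no certificate f.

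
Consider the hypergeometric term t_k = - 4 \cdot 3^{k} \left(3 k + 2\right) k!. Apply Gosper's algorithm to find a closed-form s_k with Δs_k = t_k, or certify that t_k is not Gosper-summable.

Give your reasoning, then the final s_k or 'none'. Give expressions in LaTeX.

The ratio is 3*(k + 1)*(3*k + 5)/(3*k + 2).
Normal form (A,B,C) = (3*k + 3, 1, k + 2/3).
Key eq: (3*k + 3)·f(k+1) = (1)·f(k) + (k + 2/3).
Degrees (1,0,1) ⇒ d ≤ 0.
Match coefficients ⇒ f(k) = 1/3.
Get s_k = R·t_k = -4*3**k*factorial(k) with R(k) = B(k−1)f(k)/C(k) = 1/(3*k + 2).
s_(k+1) − s_k = -4*3**k*(3*k + 2)*factorial(k) = t_k.

s_k = - 4 \cdot 3^{k} k!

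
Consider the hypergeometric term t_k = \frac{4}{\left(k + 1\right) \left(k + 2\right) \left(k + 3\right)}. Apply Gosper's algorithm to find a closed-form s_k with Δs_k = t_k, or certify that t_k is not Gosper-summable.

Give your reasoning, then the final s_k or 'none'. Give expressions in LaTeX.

Ratio r(k) = (k + 1)/(k + 4).
Gosper form: A/B · C(k+1)/C(k) with A=k + 1, B=k + 4, C=1.
Key eq: (k + 1)·f(k+1) = (k + 3)·f(k) + (1).
From deg A=1, deg B=1, deg C=0: d=2.
A polynomial solution: f(k) = k*(k + 3)/4.
Then R = B(k−1)f/C = k*(k + 3)**2/4, so s_k = R(k)·t_k = k*(k + 3)/((k + 1)*(k + 2)).
Verify: 4/(k**3 + 6*k**2 + 11*k + 6) matches t_k.

s_k = \frac{k \left(k + 3\right)}{\left(k + 1\right) \left(k + 2\right)}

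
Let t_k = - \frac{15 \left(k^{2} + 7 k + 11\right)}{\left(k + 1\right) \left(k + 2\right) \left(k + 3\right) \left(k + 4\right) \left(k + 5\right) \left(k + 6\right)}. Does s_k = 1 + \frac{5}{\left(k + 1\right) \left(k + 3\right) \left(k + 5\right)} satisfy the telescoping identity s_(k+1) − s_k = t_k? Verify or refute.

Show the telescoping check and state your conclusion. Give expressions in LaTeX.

valid; difference matches t_k

s_(k+1) = 1 + 5/((k + 2)*(k + 4)*(k + 6))
s_(k+1) − s_k = 5/((k + 2)*(k + 4)*(k + 6)) - 5/((k + 1)*(k + 3)*(k + 5))
(s_(k+1) − s_k) − t_k = 0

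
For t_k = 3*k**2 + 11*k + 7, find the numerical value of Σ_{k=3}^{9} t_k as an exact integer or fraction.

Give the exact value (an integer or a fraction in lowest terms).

t_(k+1)/t_k = (3*k**2 + 17*k + 21)/(3*k**2 + 11*k + 7).
Factor: A=1; B=1; C=k**2 + 11*k/3 + 7/3.
Key eq: (1)·f(k+1) = (1)·f(k) + (k**2 + 11*k/3 + 7/3).
d = 3 from the (0,0,2) case.
Match coefficients ⇒ f(k) = k*(k**2 + 4*k + 2)/3.
Certificate R = B(k−1)f/C = k*(k**2 + 4*k + 2)/(3*k**2 + 11*k + 7) gives s_k = k*(k**2 + 4*k + 2).
Verify: 3*k**2 + 11*k + 7 matches t_k.
Evaluate s at k=10 and k=3: 1420 and 69; difference 1351.

Σ = 1351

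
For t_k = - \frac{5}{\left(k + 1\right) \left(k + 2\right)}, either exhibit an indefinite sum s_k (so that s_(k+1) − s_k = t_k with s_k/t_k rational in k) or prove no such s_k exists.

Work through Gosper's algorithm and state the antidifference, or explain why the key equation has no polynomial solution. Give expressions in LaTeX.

s_k = - \frac{5 k}{k + 1}

r(k) = (k + 1)/(k + 3) after simplifying.
A = k + 1, B = k + 3, C = 1.
Need (k + 1)·f(k+1) − (k + 2)·f(k) = 1.
deg f ≤ 1 (via 1,1,0).
A polynomial solution: f(k) = k.
So s_k = (B(k−1)f/C)·t_k = (k*(k + 2))·t_k = -5*k/(k + 1).
Check: Δs_k = -5/(k**2 + 3*k + 2). ✓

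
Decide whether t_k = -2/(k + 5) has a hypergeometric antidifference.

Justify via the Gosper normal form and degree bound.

No. Not Gosper-summable.

r(k) = (k + 5)/(k + 6) after simplifying.
Factor: A=k + 5; B=k + 6; C=1.
Need (k + 5)·f(k+1) − (k + 5)·f(k) = 1.
Degrees (1,1,0) ⇒ d ≤ 0.
Put f(k) = c0: A·f(k+1) − B(k−1)·f(k) − C = -1; need -1 = 0 — inconsistent ⇒ no f, not summable.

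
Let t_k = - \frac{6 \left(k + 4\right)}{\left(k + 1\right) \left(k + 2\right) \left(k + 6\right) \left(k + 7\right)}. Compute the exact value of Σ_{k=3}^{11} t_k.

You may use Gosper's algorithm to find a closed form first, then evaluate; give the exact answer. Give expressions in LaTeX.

The ratio is (k + 1)*(k + 5)*(k + 6)/((k + 3)*(k + 4)*(k + 8)).
So A=k + 1 and B=k + 8, with C=k**4 + 16*k**3 + 95*k**2 + 248*k + 240.
Key eq: (k + 1)·f(k+1) = (k + 7)·f(k) + (k**4 + 16*k**3 + 95*k**2 + 248*k + 240).
d = 6 from the (1,1,4) case.
Coefficient equations give f(k) = k*(k + 2)*(k + 3)*(k + 4)*(k + 5)*(k + 7)/12.
Get s_k = R·t_k = k*(-k - 7)/(2*(k**2 + 7*k + 6)) with R(k) = B(k−1)f(k)/C(k) = k*(k + 2)*(k + 7)**2/(12*(k + 4)).
s_(k+1) − s_k = 6*(-k - 4)/(k**4 + 16*k**3 + 83*k**2 + 152*k + 84) = t_k.
Σ_(k=3)^(11) t_k = s_(12) − s_(3) = -19/39 − (-5/12) = -11/156.

Σ = -11/156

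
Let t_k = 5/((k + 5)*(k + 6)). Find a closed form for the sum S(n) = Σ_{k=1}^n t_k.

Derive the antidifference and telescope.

S(n) = 5*n/(6*(n + 6))

Step 1: r(k) = (k + 5)/(k + 7).
So A=k + 5 and B=k + 7, with C=1.
Set up (k + 5)·f(k+1) − (k + 6)·f(k) − (1) = 0.
d = 1 from the (1,1,0) case.
Solve for f: f(k) = k/5 (degree 1 ≤ 1).
Certificate R = B(k−1)f/C = k*(k + 6)/5 gives s_k = k/(k + 5).
s_(k+1) − s_k = 5/(k**2 + 11*k + 30) = t_k.
Evaluate: s_(n+1) = (n + 1)/(n + 6); subtract s_(1) = 1/6 ⇒ S(n) = 5*n/(6*(n + 6)).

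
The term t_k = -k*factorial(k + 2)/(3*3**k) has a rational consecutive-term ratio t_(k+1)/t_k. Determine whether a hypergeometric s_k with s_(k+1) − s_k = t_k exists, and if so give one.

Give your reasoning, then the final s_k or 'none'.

r(k) = (k + 1)*(k + 3)/(3*k) after simplifying.
A = k/3 + 1, B = 1, C = k.
Set up (k/3 + 1)·f(k+1) − (1)·f(k) − (k) = 0.
deg f ≤ 0 (via 1,0,1).
A polynomial solution: f(k) = 3.
Certificate R = B(k−1)f/C = 3/k gives s_k = -factorial(k + 2)/3**k.
s_(k+1) − s_k = -k*factorial(k + 2)/(3*3**k) = t_k.

s_k = -factorial(k + 2)/3**k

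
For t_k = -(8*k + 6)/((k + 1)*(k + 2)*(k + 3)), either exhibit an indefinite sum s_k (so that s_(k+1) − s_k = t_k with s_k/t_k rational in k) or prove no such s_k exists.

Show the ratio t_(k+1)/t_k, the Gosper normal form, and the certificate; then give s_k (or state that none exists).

s_k = -k*(7*k + 5)/(2*(k + 1)*(k + 2))

Compute t_(k+1)/t_k: get (k + 1)*(4*k + 7)/((k + 4)*(4*k + 3)).
Take A(k)=k + 1, B(k)=k + 4, C(k)=k + 3/4.
Solve (k + 1)·f(k+1) − (k + 3)·f(k) = k + 3/4.
From deg A=1, deg B=1, deg C=1: d=2.
Solving with deg f ≤ 2: f(k) = k*(7*k + 5)/16.
Then R = B(k−1)f/C = k*(k + 3)*(7*k + 5)/(4*(4*k + 3)), so s_k = R(k)·t_k = -k*(7*k + 5)/(2*(k + 1)*(k + 2)).
Check: Δs_k = 2*(-4*k - 3)/(k**3 + 6*k**2 + 11*k + 6). ✓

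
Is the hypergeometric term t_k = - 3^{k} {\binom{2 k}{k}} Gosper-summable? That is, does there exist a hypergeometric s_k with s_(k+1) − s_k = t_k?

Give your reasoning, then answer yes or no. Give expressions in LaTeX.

Ratio r(k) = 6*(2*k + 1)/(k + 1).
Take A(k)=12*k + 6, B(k)=k + 1, C(k)=1.
Key eq: (12*k + 6)·f(k+1) = (k)·f(k) + (1).
d = -1 from the (1,1,0) case.
Bound -1 < 0, so the key equation has no polynomial solution.

No; the degree bound rules out any f.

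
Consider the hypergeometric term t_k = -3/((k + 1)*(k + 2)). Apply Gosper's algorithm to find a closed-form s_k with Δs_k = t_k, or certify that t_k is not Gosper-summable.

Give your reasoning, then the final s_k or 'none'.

Step 1: r(k) = (k + 1)/(k + 3).
Normal form (A,B,C) = (k + 1, k + 3, 1).
f must satisfy (k + 1)·f(k+1) − (k + 2)·f(k) = 1.
Degrees (1,1,0) ⇒ d ≤ 1.
Match coefficients ⇒ f(k) = k.
Then R = B(k−1)f/C = k*(k + 2), so s_k = R(k)·t_k = -3*k/(k + 1).
s_(k+1) − s_k = -3/(k**2 + 3*k + 2) = t_k.

s_k = -3*k/(k + 1)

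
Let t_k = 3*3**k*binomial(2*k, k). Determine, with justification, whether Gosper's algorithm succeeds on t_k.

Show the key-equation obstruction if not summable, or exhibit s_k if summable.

Compute t_(k+1)/t_k: get 6*(2*k + 1)/(k + 1).
Factor: A=12*k + 6; B=k + 1; C=1.
Set up (12*k + 6)·f(k+1) − (k)·f(k) − (1) = 0.
From deg A=1, deg B=1, deg C=0: d=-1.
Negative degree bound (-1): no f exists, t_k not Gosper-summable.

No — negative degree bound, so no certificate f.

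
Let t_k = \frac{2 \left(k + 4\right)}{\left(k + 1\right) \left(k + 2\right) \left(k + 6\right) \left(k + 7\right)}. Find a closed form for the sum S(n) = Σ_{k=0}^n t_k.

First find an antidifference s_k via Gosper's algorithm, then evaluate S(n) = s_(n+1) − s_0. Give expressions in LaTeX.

t_(k+1)/t_k = (k + 1)*(k + 5)*(k + 6)/((k + 3)*(k + 4)*(k + 8)).
So A=k + 1 and B=k + 8, with C=k**4 + 16*k**3 + 95*k**2 + 248*k + 240.
Key eq: (k + 1)·f(k+1) = (k + 7)·f(k) + (k**4 + 16*k**3 + 95*k**2 + 248*k + 240).
d = 6 from the (1,1,4) case.
Solve for f: f(k) = k*(k + 2)*(k + 3)*(k + 4)*(k + 5)*(k + 7)/12 (degree 6 ≤ 6).
So s_k = (B(k−1)f/C)·t_k = (k*(k + 2)*(k + 7)**2/(12*(k + 4)))·t_k = k*(k + 7)/(6*(k**2 + 7*k + 6)).
Verify: 2*(k + 4)/(k**4 + 16*k**3 + 83*k**2 + 152*k + 84) matches t_k.
Evaluate: s_(n+1) = (n**2 + 9*n + 8)/(6*(n**2 + 9*n + 14)); subtract s_(0) = 0 ⇒ S(n) = (n**2 + 9*n + 8)/(6*(n**2 + 9*n + 14)).

S(n) = \frac{n^{2} + 9 n + 8}{6 \left(n^{2} + 9 n + 14\right)}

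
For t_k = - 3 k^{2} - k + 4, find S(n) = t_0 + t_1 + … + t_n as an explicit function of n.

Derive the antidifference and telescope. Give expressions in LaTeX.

Compute t_(k+1)/t_k: get k*(3*k + 7)/(3*k**2 + k - 4).
A = 1, B = 1, C = k**2 + k/3 - 4/3.
Solve (1)·f(k+1) − (1)·f(k) = k**2 + k/3 - 4/3.
d = 3 from the (0,0,2) case.
Coefficient equations give f(k) = k*(k**2 - k - 4)/3.
Then R = B(k−1)f/C = k*(k**2 - k - 4)/((k - 1)*(3*k + 4)), so s_k = R(k)·t_k = k*(-k**2 + k + 4).
Verify: -3*k**2 - k + 4 matches t_k.
s_(n+1) = -n**3 - 2*n**2 + 3*n + 4 and s_(0) = 0, so S(n) = -n**3 - 2*n**2 + 3*n + 4.

S(n) = - n^{3} - 2 n^{2} + 3 n + 4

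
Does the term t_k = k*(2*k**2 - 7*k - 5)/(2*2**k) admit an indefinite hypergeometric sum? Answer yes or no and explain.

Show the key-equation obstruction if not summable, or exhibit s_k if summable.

t_(k+1)/t_k = (2*k**3 - k**2 - 13*k - 10)/(2*k*(2*k**2 - 7*k - 5)).
Take A(k)=1/2, B(k)=1, C(k)=k**3 - 7*k**2/2 - 5*k/2.
Set up (1/2)·f(k+1) − (1)·f(k) − (k**3 - 7*k**2/2 - 5*k/2) = 0.
Degrees (0,0,3) ⇒ d ≤ 3.
Match coefficients ⇒ f(k) = -k*(k - 1)*(2*k + 1).
R(k) = B(k−1)·f(k)/C(k) = -2*(k - 1)*(2*k + 1)/(2*k**2 - 7*k - 5); s_k = R·t_k = k*(-2*k**2 + k + 1)/2**k.
Δs = k*(2*k**2 - 7*k - 5)/(2*2**k), as required.

Yes. s_k = k*(-2*k**2 + k + 1)/2**k.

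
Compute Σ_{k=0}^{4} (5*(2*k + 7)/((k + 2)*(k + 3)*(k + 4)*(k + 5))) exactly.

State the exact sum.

Σ = 275/504

The ratio is (k + 2)*(2*k + 9)/((k + 6)*(2*k + 7)).
Normal form (A,B,C) = (k + 2, k + 6, k + 7/2).
Need (k + 2)·f(k+1) − (k + 5)·f(k) = k + 7/2.
deg f ≤ 3 (via 1,1,1).
Solve for f: f(k) = k*(k + 3)*(k + 6)/16 (degree 3 ≤ 3).
R(k) = B(k−1)·f(k)/C(k) = k*(k + 3)*(k + 5)*(k + 6)/(8*(2*k + 7)); s_k = R·t_k = 5*k*(k + 6)/(8*(k**2 + 6*k + 8)).
Check: Δs_k = 5*(2*k + 7)/(k**4 + 14*k**3 + 71*k**2 + 154*k + 120). ✓
Evaluate s at k=5 and k=0: 275/504 and 0; difference 275/504.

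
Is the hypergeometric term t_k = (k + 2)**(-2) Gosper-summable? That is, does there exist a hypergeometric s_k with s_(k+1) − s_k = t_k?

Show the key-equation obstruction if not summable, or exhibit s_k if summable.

r(k) = (k + 2)**2/(k + 3)**2 after simplifying.
So A=k**2 + 4*k + 4 and B=k**2 + 6*k + 9, with C=1.
f must satisfy (k**2 + 4*k + 4)·f(k+1) − (k**2 + 4*k + 4)·f(k) = 1.
Degrees (2,2,0) ⇒ d ≤ 0.
Put f(k) = c0: A·f(k+1) − B(k−1)·f(k) − C = -1; need -1 = 0 — inconsistent ⇒ no f, not summable.

No — t_k has no hypergeometric antidifference.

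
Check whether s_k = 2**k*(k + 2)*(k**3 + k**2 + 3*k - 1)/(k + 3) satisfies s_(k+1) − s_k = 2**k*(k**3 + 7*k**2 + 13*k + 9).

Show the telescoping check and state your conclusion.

s_(k+1) = 2**(k + 1)*(k + 3)*(3*k + (k + 1)**3 + (k + 1)**2 + 2)/(k + 4)
s_(k+1) − s_k = 2**k*(k**5 + 13*k**4 + 65*k**3 + 151*k**2 + 174*k + 80)/(k**2 + 7*k + 12)
(s_(k+1) − s_k) − t_k = 2**k*(-k**4 - 9*k**3 - 33*k**2 - 45*k - 28)/(k**2 + 7*k + 12)

Invalid: residual 2**k*(-k**4 - 9*k**3 - 33*k**2 - 45*k - 28)/(k**2 + 7*k + 12) ≠ 0.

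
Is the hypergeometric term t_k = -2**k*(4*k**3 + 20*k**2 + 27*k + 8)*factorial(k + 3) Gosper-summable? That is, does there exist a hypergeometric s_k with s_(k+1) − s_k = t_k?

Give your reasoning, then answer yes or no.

t_(k+1)/t_k = 2*(4*k**4 + 48*k**3 + 207*k**2 + 375*k + 236)/(4*k**3 + 20*k**2 + 27*k + 8).
Take A(k)=2*k + 8, B(k)=1, C(k)=k**3 + 5*k**2 + 27*k/4 + 2.
Solve (2*k + 8)·f(k+1) − (1)·f(k) = k**3 + 5*k**2 + 27*k/4 + 2.
Bound: deg f ≤ 2.
Solve for f: f(k) = k*(2*k - 1)/4 (degree 2 ≤ 2).
Certificate R = B(k−1)f/C = k*(2*k - 1)/(4*k**3 + 20*k**2 + 27*k + 8) gives s_k = -2**k*k*(2*k - 1)*factorial(k + 3).
Check: Δs_k = -2**k*(4*k**3 + 20*k**2 + 27*k + 8)*factorial(k + 3). ✓

Yes. s_k = -2**k*k*(2*k - 1)*factorial(k + 3).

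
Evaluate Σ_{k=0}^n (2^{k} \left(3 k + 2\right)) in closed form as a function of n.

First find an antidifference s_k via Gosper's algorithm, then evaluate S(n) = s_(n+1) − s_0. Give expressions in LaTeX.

The ratio is 2*(3*k + 5)/(3*k + 2).
Take A(k)=2, B(k)=1, C(k)=k + 2/3.
f must satisfy (2)·f(k+1) − (1)·f(k) = k + 2/3.
From deg A=0, deg B=0, deg C=1: d=1.
A polynomial solution: f(k) = (3*k - 4)/3.
Then R = B(k−1)f/C = (3*k - 4)/(3*k + 2), so s_k = R(k)·t_k = 2**k*(3*k - 4).
Check: Δs_k = 2**k*(3*k + 2). ✓
s_(n+1) = 2**(n + 1)*(3*n - 1) and s_(0) = -4, so S(n) = 6*2**n*n - 2*2**n + 4.

S(n) = 6 \cdot 2^{n} n - 2 \cdot 2^{n} + 4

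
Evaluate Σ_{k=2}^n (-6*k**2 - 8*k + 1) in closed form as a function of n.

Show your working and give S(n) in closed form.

S(n) = -2*n**3 - 7*n**2 - 4*n + 13

t_(k+1)/t_k = (6*k**2 + 20*k + 13)/(6*k**2 + 8*k - 1).
Normal form (A,B,C) = (1, 1, k**2 + 4*k/3 - 1/6).
Solve (1)·f(k+1) − (1)·f(k) = k**2 + 4*k/3 - 1/6.
From deg A=0, deg B=0, deg C=2: d=3.
Solving with deg f ≤ 3: f(k) = k*(2*k**2 + k - 4)/6.
Then R = B(k−1)f/C = k*(2*k**2 + k - 4)/(6*k**2 + 8*k - 1), so s_k = R(k)·t_k = k*(-2*k**2 - k + 4).
s_(k+1) − s_k = -6*k**2 - 8*k + 1 = t_k.
s_(n+1) = -2*n**3 - 7*n**2 - 4*n + 1 and s_(2) = -12, so S(n) = -2*n**3 - 7*n**2 - 4*n + 13.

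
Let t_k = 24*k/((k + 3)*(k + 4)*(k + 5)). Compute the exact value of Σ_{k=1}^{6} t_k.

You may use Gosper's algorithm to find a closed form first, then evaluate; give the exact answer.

Compute t_(k+1)/t_k: get (k + 1)*(k + 3)/(k*(k + 6)).
Factor: A=k + 3; B=k + 6; C=k.
Set up (k + 3)·f(k+1) − (k + 5)·f(k) − (k) = 0.
From deg A=1, deg B=1, deg C=1: d=2.
Match coefficients ⇒ f(k) = k*(k - 1)/8.
Get s_k = R·t_k = 3*k*(k - 1)/((k + 3)*(k + 4)) with R(k) = B(k−1)f(k)/C(k) = (k - 1)*(k + 5)/8.
Check: Δs_k = 24*k/(k**3 + 12*k**2 + 47*k + 60). ✓
Σ_(k=1)^(6) t_k = s_(7) − s_(1) = 63/55 − (0) = 63/55.

Σ = 63/55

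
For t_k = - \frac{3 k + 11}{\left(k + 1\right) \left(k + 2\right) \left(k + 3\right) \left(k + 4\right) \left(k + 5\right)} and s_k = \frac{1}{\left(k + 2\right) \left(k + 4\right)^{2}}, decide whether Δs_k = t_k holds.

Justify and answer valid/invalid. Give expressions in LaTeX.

Invalid: residual \frac{3 \left(4 k^{2} + 31 k + 59\right)}{k^{7} + 24 k^{6} + 240 k^{5} + 1290 k^{4} + 3999 k^{3} + 7086 k^{2} + 6560 k + 2400} ≠ 0.

s_(k+1) = 1/((k + 3)*(k + 5)**2)
s_(k+1) − s_k = 1/((k + 3)*(k + 5)**2) - 1/((k + 2)*(k + 4)**2)
(s_(k+1) − s_k) − t_k = 3*(4*k**2 + 31*k + 59)/(k**7 + 24*k**6 + 240*k**5 + 1290*k**4 + 3999*k**3 + 7086*k**2 + 6560*k + 2400)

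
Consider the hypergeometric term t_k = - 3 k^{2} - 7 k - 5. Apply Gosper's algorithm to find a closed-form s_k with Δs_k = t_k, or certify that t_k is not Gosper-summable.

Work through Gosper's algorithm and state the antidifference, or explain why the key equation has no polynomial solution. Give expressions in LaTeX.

Compute t_(k+1)/t_k: get (3*k**2 + 13*k + 15)/(3*k**2 + 7*k + 5).
A = 1, B = 1, C = k**2 + 7*k/3 + 5/3.
Key eq: (1)·f(k+1) = (1)·f(k) + (k**2 + 7*k/3 + 5/3).
d = 3 from the (0,0,2) case.
Coefficient equations give f(k) = k*(k**2 + 2*k + 2)/3.
So s_k = (B(k−1)f/C)·t_k = (k*(k**2 + 2*k + 2)/(3*k**2 + 7*k + 5))·t_k = k*(-k**2 - 2*k - 2).
Δs = -3*k**2 - 7*k - 5, as required.

s_k = k \left(- k^{2} - 2 k - 2\right)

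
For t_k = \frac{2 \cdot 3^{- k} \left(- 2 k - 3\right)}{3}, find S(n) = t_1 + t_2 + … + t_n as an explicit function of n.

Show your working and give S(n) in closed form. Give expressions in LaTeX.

Compute t_(k+1)/t_k: get (2*k + 5)/(3*(2*k + 3)).
Factor: A=1/3; B=1; C=k + 3/2.
Solve (1/3)·f(k+1) − (1)·f(k) = k + 3/2.
From deg A=0, deg B=0, deg C=1: d=1.
Match coefficients ⇒ f(k) = -3*(k + 2)/2.
So s_k = (B(k−1)f/C)·t_k = (-3*(k + 2)/(2*k + 3))·t_k = 2*(k + 2)/3**k.
Verify: 2*(-2*k - 3)/(3*3**k) matches t_k.
Telescope: S(n) = s_(n+1) − s_(1) = 2*3**(-n - 1)*(n + 3) − (2) = 2*(-3*3**n + n + 3)/(3*3**n).

S(n) = \frac{2 \cdot 3^{- n} \left(- 3 \cdot 3^{n} + n + 3\right)}{3}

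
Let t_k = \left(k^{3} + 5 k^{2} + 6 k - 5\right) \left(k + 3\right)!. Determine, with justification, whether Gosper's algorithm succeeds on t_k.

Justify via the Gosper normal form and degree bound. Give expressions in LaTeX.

Ratio r(k) = (k**4 + 12*k**3 + 51*k**2 + 83*k + 28)/(k**3 + 5*k**2 + 6*k - 5).
So A=k + 4 and B=1, with C=k**3 + 5*k**2 + 6*k - 5.
Set up (k + 4)·f(k+1) − (1)·f(k) − (k**3 + 5*k**2 + 6*k - 5) = 0.
Degrees (1,0,3) ⇒ d ≤ 2.
Solve for f: f(k) = k**2 - 3 (degree 2 ≤ 2).
So s_k = (B(k−1)f/C)·t_k = ((k**2 - 3)/(k**3 + 5*k**2 + 6*k - 5))·t_k = (k**2 - 3)*factorial(k + 3).
Check: Δs_k = (k**3 + 5*k**2 + 6*k - 5)*factorial(k + 3). ✓

Yes. s_k = \left(k^{2} - 3\right) \left(k + 3\right)!.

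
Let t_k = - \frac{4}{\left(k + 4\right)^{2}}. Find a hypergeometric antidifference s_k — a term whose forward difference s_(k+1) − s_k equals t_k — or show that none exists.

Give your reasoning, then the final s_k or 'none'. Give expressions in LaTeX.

The ratio is (k + 4)**2/(k + 5)**2.
Take A(k)=k**2 + 8*k + 16, B(k)=k**2 + 10*k + 25, C(k)=1.
Solve (k**2 + 8*k + 16)·f(k+1) − (k**2 + 8*k + 16)·f(k) = 1.
Bound: deg f ≤ 0.
Write f(k) = c0. Then LHS − RHS = -1, requiring -1 = 0: contradictory. No certificate.

none — t_k is not Gosper-summable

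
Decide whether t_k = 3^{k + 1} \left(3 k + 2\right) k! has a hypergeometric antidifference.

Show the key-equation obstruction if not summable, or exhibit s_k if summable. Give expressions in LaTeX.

The ratio is 3*(k + 1)*(3*k + 5)/(3*k + 2).
Gosper form: A/B · C(k+1)/C(k) with A=3*k + 3, B=1, C=k + 2/3.
f must satisfy (3*k + 3)·f(k+1) − (1)·f(k) = k + 2/3.
From deg A=1, deg B=0, deg C=1: d=0.
Match coefficients ⇒ f(k) = 1/3.
Get s_k = R·t_k = 3**(k + 1)*factorial(k) with R(k) = B(k−1)f(k)/C(k) = 1/(3*k + 2).
s_(k+1) − s_k = 3**(k + 1)*(3*k + 2)*factorial(k) = t_k.

Yes. s_k = 3^{k + 1} k!.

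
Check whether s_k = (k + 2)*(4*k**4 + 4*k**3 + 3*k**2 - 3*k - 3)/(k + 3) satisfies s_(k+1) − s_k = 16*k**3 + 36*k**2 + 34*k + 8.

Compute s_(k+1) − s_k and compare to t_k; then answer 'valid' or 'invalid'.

Invalid: residual (-12*k**4 - 80*k**3 - 139*k**2 - 113*k - 27)/(k**2 + 7*k + 12) ≠ 0.

s_(k+1) = (4*k**5 + 32*k**4 + 99*k**3 + 148*k**2 + 98*k + 15)/(k + 4)
s_(k+1) − s_k = (16*k**5 + 136*k**4 + 398*k**3 + 539*k**2 + 351*k + 69)/(k**2 + 7*k + 12)
(s_(k+1) − s_k) − t_k = (-12*k**4 - 80*k**3 - 139*k**2 - 113*k - 27)/(k**2 + 7*k + 12)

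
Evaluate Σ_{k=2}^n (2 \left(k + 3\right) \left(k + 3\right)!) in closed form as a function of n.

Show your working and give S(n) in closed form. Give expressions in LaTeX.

Compute t_(k+1)/t_k: get (k + 4)**2/(k + 3).
So A=k + 4 and B=1, with C=k + 3.
Key eq: (k + 4)·f(k+1) = (1)·f(k) + (k + 3).
Bound: deg f ≤ 0.
Solve for f: f(k) = 1 (degree 0 ≤ 0).
Certificate R = B(k−1)f/C = 1/(k + 3) gives s_k = 2*factorial(k + 3).
Verify: 2*(k + 3)*factorial(k + 3) matches t_k.
Evaluate: s_(n+1) = 2*factorial(n + 4); subtract s_(2) = 240 ⇒ S(n) = 2*factorial(n + 4) - 240.

S(n) = 2 \left(n + 4\right)! - 240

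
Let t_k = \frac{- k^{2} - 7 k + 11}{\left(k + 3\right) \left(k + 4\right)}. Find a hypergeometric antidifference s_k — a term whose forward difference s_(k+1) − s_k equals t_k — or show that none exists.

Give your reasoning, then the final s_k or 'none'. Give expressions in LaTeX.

r(k) = (k + 3)*(7*k + (k + 1)**2 - 4)/((k + 5)*(k**2 + 7*k - 11)) after simplifying.
A = k + 3, B = k + 5, C = k**2 + 7*k - 11.
Key eq: (k + 3)·f(k+1) = (k + 4)·f(k) + (k**2 + 7*k - 11).
Bound: deg f ≤ 2.
Match coefficients ⇒ f(k) = k*(3*k - 14)/3.
Then R = B(k−1)f/C = k*(k + 4)*(3*k - 14)/(3*(k**2 + 7*k - 11)), so s_k = R(k)·t_k = k*(14 - 3*k)/(3*(k + 3)).
Verify: (-k**2 - 7*k + 11)/(k**2 + 7*k + 12) matches t_k.

s_k = \frac{k \left(14 - 3 k\right)}{3 \left(k + 3\right)}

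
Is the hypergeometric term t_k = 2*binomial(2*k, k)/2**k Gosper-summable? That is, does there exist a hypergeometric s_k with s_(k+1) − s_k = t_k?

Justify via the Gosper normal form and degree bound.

The ratio is (2*k + 1)/(k + 1).
Gosper form: A/B · C(k+1)/C(k) with A=2*k + 1, B=k + 1, C=1.
Set up (2*k + 1)·f(k+1) − (k)·f(k) − (1) = 0.
d = -1 from the (1,1,0) case.
Bound -1 < 0, so the key equation has no polynomial solution.

No — key equation has no polynomial f.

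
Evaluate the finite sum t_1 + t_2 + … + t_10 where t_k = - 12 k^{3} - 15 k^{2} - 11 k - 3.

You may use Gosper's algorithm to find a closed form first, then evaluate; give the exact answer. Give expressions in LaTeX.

Σ = -42710

The ratio is (12*k**3 + 51*k**2 + 77*k + 41)/(12*k**3 + 15*k**2 + 11*k + 3).
So A=1 and B=1, with C=k**3 + 5*k**2/4 + 11*k/12 + 1/4.
Set up (1)·f(k+1) − (1)·f(k) − (k**3 + 5*k**2/4 + 11*k/12 + 1/4) = 0.
From deg A=0, deg B=0, deg C=3: d=4.
Coefficient equations give f(k) = k**2*(3*k**2 - k + 1)/12.
Certificate R = B(k−1)f/C = k**2*(3*k**2 - k + 1)/(12*k**3 + 15*k**2 + 11*k + 3) gives s_k = k**2*(-3*k**2 + k - 1).
s_(k+1) − s_k = -12*k**3 - 15*k**2 - 11*k - 3 = t_k.
Σ_(k=1)^(10) t_k = s_(11) − s_(1) = -42713 − (-3) = -42710.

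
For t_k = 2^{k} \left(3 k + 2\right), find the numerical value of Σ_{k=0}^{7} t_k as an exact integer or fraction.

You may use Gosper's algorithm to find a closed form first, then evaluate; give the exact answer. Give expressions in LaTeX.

r(k) = 2*(3*k + 5)/(3*k + 2) after simplifying.
Normal form (A,B,C) = (2, 1, k + 2/3).
Key eq: (2)·f(k+1) = (1)·f(k) + (k + 2/3).
d = 1 from the (0,0,1) case.
Match coefficients ⇒ f(k) = (3*k - 4)/3.
So s_k = (B(k−1)f/C)·t_k = ((3*k - 4)/(3*k + 2))·t_k = 2**k*(3*k - 4).
Verify: 2**k*(3*k + 2) matches t_k.
Σ_(k=0)^(7) t_k = s_(8) − s_(0) = 5120 − (-4) = 5124.

Σ = 5124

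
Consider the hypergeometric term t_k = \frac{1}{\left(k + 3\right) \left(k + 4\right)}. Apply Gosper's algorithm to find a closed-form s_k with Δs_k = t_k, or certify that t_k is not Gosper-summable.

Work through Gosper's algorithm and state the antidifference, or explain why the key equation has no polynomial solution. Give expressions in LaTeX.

s_k = \frac{k}{3 \left(k + 3\right)}

r(k) = (k + 3)/(k + 5) after simplifying.
Normal form (A,B,C) = (k + 3, k + 5, 1).
Set up (k + 3)·f(k+1) − (k + 4)·f(k) − (1) = 0.
Degrees (1,1,0) ⇒ d ≤ 1.
Solving with deg f ≤ 1: f(k) = k/3.
R(k) = B(k−1)·f(k)/C(k) = k*(k + 4)/3; s_k = R·t_k = k/(3*(k + 3)).
Check: Δs_k = 1/(k**2 + 7*k + 12). ✓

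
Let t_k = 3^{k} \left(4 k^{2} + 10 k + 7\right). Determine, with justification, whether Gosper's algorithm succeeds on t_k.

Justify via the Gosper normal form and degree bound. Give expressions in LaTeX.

The ratio is 3*(4*k**2 + 18*k + 21)/(4*k**2 + 10*k + 7).
A = 3, B = 1, C = k**2 + 5*k/2 + 7/4.
Need (3)·f(k+1) − (1)·f(k) = k**2 + 5*k/2 + 7/4.
d = 2 from the (0,0,2) case.
A polynomial solution: f(k) = (2*k**2 - k + 2)/4.
Certificate R = B(k−1)f/C = (2*k**2 - k + 2)/(4*k**2 + 10*k + 7) gives s_k = 3**k*(2*k**2 - k + 2).
s_(k+1) − s_k = 3**k*(4*k**2 + 10*k + 7) = t_k.

Yes. s_k = 3^{k} \left(2 k^{2} - k + 2\right).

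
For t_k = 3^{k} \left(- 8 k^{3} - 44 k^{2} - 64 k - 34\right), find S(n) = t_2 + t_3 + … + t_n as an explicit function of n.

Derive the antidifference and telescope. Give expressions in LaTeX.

Step 1: r(k) = 3*(4*k**3 + 34*k**2 + 88*k + 75)/(4*k**3 + 22*k**2 + 32*k + 17).
A = 3, B = 1, C = k**3 + 11*k**2/2 + 8*k + 17/4.
Set up (3)·f(k+1) − (1)·f(k) − (k**3 + 11*k**2/2 + 8*k + 17/4) = 0.
deg f ≤ 3 (via 0,0,3).
Solve for f: f(k) = (k + 1)*(2*k**2 + 1)/4 (degree 3 ≤ 3).
So s_k = (B(k−1)f/C)·t_k = ((k + 1)*(2*k**2 + 1)/(4*k**3 + 22*k**2 + 32*k + 17))·t_k = -2*3**k*(2*k**3 + 2*k**2 + k + 1).
s_(k+1) − s_k = 3**k*(-8*k**3 - 44*k**2 - 64*k - 34) = t_k.
s_(n+1) = 3**(n + 1)*(-4*n**3 - 16*n**2 - 22*n - 12) and s_(2) = -486, so S(n) = -12*3**n*n**3 - 48*3**n*n**2 - 66*3**n*n - 36*3**n + 486.

S(n) = - 12 \cdot 3^{n} n^{3} - 48 \cdot 3^{n} n^{2} - 66 \cdot 3^{n} n - 36 \cdot 3^{n} + 486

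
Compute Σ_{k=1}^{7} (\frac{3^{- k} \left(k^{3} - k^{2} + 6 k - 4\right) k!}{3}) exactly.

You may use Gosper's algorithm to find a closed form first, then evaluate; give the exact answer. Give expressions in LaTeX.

Σ = 259354/729

t_(k+1)/t_k = (k + 1)*(6*k + (k + 1)**3 - (k + 1)**2 + 2)/(3*(k**3 - k**2 + 6*k - 4)).
A = k/3 + 1/3, B = 1, C = k**3 - k**2 + 6*k - 4.
Solve (k/3 + 1/3)·f(k+1) − (1)·f(k) = k**3 - k**2 + 6*k - 4.
Bound: deg f ≤ 2.
Coefficient equations give f(k) = 3*(k**2 - k + 2).
Get s_k = R·t_k = (k**2 - k + 2)*factorial(k)/3**k with R(k) = B(k−1)f(k)/C(k) = 3*(k**2 - k + 2)/(k**3 - k**2 + 6*k - 4).
Verify: (k**3 - k**2 + 6*k - 4)*factorial(k)/(3*3**k) matches t_k.
Σ_(k=1)^(7) t_k = s_(8) − s_(1) = 259840/729 − (2/3) = 259354/729.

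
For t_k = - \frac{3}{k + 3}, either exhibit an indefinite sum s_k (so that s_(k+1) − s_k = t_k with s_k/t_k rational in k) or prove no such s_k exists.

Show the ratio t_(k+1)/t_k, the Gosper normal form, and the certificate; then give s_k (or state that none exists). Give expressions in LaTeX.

r(k) = (k + 3)/(k + 4) after simplifying.
Take A(k)=k + 3, B(k)=k + 4, C(k)=1.
f must satisfy (k + 3)·f(k+1) − (k + 3)·f(k) = 1.
deg f ≤ 0 (via 1,1,0).
f = c0 ⇒ A·f(k+1) − B(k−1)·f(k) − C = -1. The system {-1 = 0} is inconsistent; no antidifference.

none — t_k is not Gosper-summable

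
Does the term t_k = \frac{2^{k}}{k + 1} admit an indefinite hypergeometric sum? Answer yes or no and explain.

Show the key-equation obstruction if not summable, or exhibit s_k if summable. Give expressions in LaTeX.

Ratio r(k) = 2*(k + 1)/(k + 2).
Normal form (A,B,C) = (2*k + 2, k + 2, 1).
Solve (2*k + 2)·f(k+1) − (k + 1)·f(k) = 1.
From deg A=1, deg B=1, deg C=0: d=-1.
Bound -1 < 0, so the key equation has no polynomial solution.

No — t_k has no hypergeometric antidifference.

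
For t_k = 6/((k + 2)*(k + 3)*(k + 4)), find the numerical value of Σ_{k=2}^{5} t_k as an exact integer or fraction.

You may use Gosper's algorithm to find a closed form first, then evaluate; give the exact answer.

Σ = 13/120

Compute t_(k+1)/t_k: get (k + 2)/(k + 5).
Normal form (A,B,C) = (k + 2, k + 5, 1).
Need (k + 2)·f(k+1) − (k + 4)·f(k) = 1.
d = 2 from the (1,1,0) case.
Coefficient equations give f(k) = k*(k + 5)/12.
So s_k = (B(k−1)f/C)·t_k = (k*(k + 4)*(k + 5)/12)·t_k = k*(k + 5)/(2*(k + 2)*(k + 3)).
s_(k+1) − s_k = 6/(k**3 + 9*k**2 + 26*k + 24) = t_k.
Telescoping: Σ = s_(6) − s_(2) = 11/24 − (7/20) = 13/120.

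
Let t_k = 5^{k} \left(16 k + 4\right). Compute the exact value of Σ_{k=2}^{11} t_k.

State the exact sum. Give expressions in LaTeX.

Σ = 10742187400

t_(k+1)/t_k = 5*(4*k + 5)/(4*k + 1).
Factor: A=5; B=1; C=k + 1/4.
Solve (5)·f(k+1) − (1)·f(k) = k + 1/4.
Degrees (0,0,1) ⇒ d ≤ 1.
Match coefficients ⇒ f(k) = (k - 1)/4.
R(k) = B(k−1)·f(k)/C(k) = (k - 1)/(4*k + 1); s_k = R·t_k = 4*5**k*(k - 1).
Check: Δs_k = 5**k*(16*k + 4). ✓
Telescoping: Σ = s_(12) − s_(2) = 10742187500 − (100) = 10742187400.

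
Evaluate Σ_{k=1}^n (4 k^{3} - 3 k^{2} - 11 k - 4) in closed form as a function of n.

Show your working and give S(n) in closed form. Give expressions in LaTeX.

S(n) = n \left(n^{3} + n^{2} - 6 n - 10\right)

Step 1: r(k) = (4*k**3 + 9*k**2 - 5*k - 14)/(4*k**3 - 3*k**2 - 11*k - 4).
A = 1, B = 1, C = k**3 - 3*k**2/4 - 11*k/4 - 1.
f must satisfy (1)·f(k+1) − (1)·f(k) = k**3 - 3*k**2/4 - 11*k/4 - 1.
d = 4 from the (0,0,3) case.
A polynomial solution: f(k) = k*(k + 1)*(k**2 - 4*k + 1)/4.
R(k) = B(k−1)·f(k)/C(k) = k*(k**2 - 4*k + 1)/(4*k**2 - 7*k - 4); s_k = R·t_k = k*(k**3 - 3*k**2 - 3*k + 1).
Δs = 4*k**3 - 3*k**2 - 11*k - 4, as required.
Evaluate: s_(n+1) = n**4 + n**3 - 6*n**2 - 10*n - 4; subtract s_(1) = -4 ⇒ S(n) = n*(n**3 + n**2 - 6*n - 10).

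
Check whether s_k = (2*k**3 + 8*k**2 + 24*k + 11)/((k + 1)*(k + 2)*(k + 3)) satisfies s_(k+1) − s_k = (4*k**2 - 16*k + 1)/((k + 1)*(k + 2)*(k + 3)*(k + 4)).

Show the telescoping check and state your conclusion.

valid; difference matches t_k

s_(k+1) = (24*k + 2*(k + 1)**3 + 8*(k + 1)**2 + 35)/((k + 2)*(k + 3)*(k + 4))
s_(k+1) − s_k = (4*k**2 - 16*k + 1)/(k**4 + 10*k**3 + 35*k**2 + 50*k + 24)
(s_(k+1) − s_k) − t_k = 0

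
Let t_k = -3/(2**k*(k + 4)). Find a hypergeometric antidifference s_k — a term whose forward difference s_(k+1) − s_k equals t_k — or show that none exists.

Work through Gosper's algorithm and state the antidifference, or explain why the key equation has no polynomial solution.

none (Gosper's algorithm certifies no s_k)

r(k) = (k + 4)/(2*(k + 5)) after simplifying.
Gosper form: A/B · C(k+1)/C(k) with A=k/2 + 2, B=k + 5, C=1.
Need (k/2 + 2)·f(k+1) − (k + 4)·f(k) = 1.
Bound: deg f ≤ -1.
Negative degree bound (-1): no f exists, t_k not Gosper-summable.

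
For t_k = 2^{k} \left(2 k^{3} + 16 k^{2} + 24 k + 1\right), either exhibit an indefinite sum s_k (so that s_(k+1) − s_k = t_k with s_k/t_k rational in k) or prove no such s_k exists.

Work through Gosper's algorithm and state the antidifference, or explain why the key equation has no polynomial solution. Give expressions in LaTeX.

s_k = 2^{k} \left(2 k^{3} + 4 k^{2} - 4 k - 3\right)

r(k) = 2*(2*k**3 + 22*k**2 + 62*k + 43)/(2*k**3 + 16*k**2 + 24*k + 1) after simplifying.
A = 2, B = 1, C = k**3 + 8*k**2 + 12*k + 1/2.
Solve (2)·f(k+1) − (1)·f(k) = k**3 + 8*k**2 + 12*k + 1/2.
d = 3 from the (0,0,3) case.
Coefficient equations give f(k) = (2*k**3 + 4*k**2 - 4*k - 3)/2.
R(k) = B(k−1)·f(k)/C(k) = (2*k**3 + 4*k**2 - 4*k - 3)/(2*k**3 + 16*k**2 + 24*k + 1); s_k = R·t_k = 2**k*(2*k**3 + 4*k**2 - 4*k - 3).
Δs = 2**k*(2*k**3 + 16*k**2 + 24*k + 1), as required.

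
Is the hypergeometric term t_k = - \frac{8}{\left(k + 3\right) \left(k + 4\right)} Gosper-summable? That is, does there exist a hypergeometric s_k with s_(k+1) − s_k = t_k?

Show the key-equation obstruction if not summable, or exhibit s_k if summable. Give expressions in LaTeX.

Yes. s_k = - \frac{8 k}{3 k + 9}.

t_(k+1)/t_k = (k + 3)/(k + 5).
Gosper form: A/B · C(k+1)/C(k) with A=k + 3, B=k + 5, C=1.
Set up (k + 3)·f(k+1) − (k + 4)·f(k) − (1) = 0.
Degrees (1,1,0) ⇒ d ≤ 1.
A polynomial solution: f(k) = k/3.
Certificate R = B(k−1)f/C = k*(k + 4)/3 gives s_k = -8*k/(3*k + 9).
s_(k+1) − s_k = -8/(k**2 + 7*k + 12) = t_k.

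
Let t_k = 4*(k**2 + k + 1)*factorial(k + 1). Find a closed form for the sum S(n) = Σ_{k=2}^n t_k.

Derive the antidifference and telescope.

Compute t_(k+1)/t_k: get (k + 2)*(k + (k + 1)**2 + 2)/(k**2 + k + 1).
So A=k + 2 and B=1, with C=k**2 + k + 1.
f must satisfy (k + 2)·f(k+1) − (1)·f(k) = k**2 + k + 1.
Bound: deg f ≤ 1.
Match coefficients ⇒ f(k) = k - 1.
Get s_k = R·t_k = 4*(k - 1)*factorial(k + 1) with R(k) = B(k−1)f(k)/C(k) = (k - 1)/(k**2 + k + 1).
Verify: 4*(k**2 + k + 1)*factorial(k + 1) matches t_k.
Σ_(k=2)^n t_k = s_(n+1) − s_(2) = (4*n*factorial(n + 2)) − (24), i.e. 4*n*factorial(n + 2) - 24.

S(n) = 4*n*factorial(n + 2) - 24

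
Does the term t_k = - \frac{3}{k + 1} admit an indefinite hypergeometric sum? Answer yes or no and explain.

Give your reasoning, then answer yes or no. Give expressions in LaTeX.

The ratio is (k + 1)/(k + 2).
Take A(k)=k + 1, B(k)=k + 2, C(k)=1.
Solve (k + 1)·f(k+1) − (k + 1)·f(k) = 1.
From deg A=1, deg B=1, deg C=0: d=0.
Write f(k) = c0. Then LHS − RHS = -1, requiring -1 = 0: contradictory. No certificate.

No — t_k has no hypergeometric antidifference.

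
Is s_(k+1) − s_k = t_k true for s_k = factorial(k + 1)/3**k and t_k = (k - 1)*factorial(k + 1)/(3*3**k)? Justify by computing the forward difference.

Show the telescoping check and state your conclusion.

Valid — Δs_k = t_k.

s_(k+1) = factorial(k + 2)/(3*3**k)
s_(k+1) − s_k = (k - 1)*factorial(k + 1)/(3*3**k)
(s_(k+1) − s_k) − t_k = 0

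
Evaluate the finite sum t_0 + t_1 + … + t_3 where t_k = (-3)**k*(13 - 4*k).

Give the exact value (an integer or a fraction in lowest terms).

Σ = 4

The ratio is 3*(9 - 4*k)/(4*k - 13).
Factor: A=-3; B=1; C=k - 13/4.
Key eq: (-3)·f(k+1) = (1)·f(k) + (k - 13/4).
Bound: deg f ≤ 1.
Solving with deg f ≤ 1: f(k) = -(k - 4)/4.
Then R = B(k−1)f/C = -(k - 4)/(4*k - 13), so s_k = R(k)·t_k = (-3)**k*(k - 4).
s_(k+1) − s_k = (-3)**k*(13 - 4*k) = t_k.
Evaluate s at k=4 and k=0: 0 and -4; difference 4.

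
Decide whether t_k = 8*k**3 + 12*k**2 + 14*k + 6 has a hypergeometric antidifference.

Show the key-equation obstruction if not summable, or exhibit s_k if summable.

r(k) = (4*k**3 + 18*k**2 + 31*k + 20)/(4*k**3 + 6*k**2 + 7*k + 3) after simplifying.
Gosper form: A/B · C(k+1)/C(k) with A=1, B=1, C=k**3 + 3*k**2/2 + 7*k/4 + 3/4.
Key eq: (1)·f(k+1) = (1)·f(k) + (k**3 + 3*k**2/2 + 7*k/4 + 3/4).
deg f ≤ 4 (via 0,0,3).
Solving with deg f ≤ 4: f(k) = k*(2*k**3 + 3*k + 1)/8.
So s_k = (B(k−1)f/C)·t_k = (k*(2*k**3 + 3*k + 1)/(2*(4*k**3 + 6*k**2 + 7*k + 3)))·t_k = k*(2*k**3 + 3*k + 1).
Δs = 8*k**3 + 12*k**2 + 14*k + 6, as required.

Yes. s_k = k*(2*k**3 + 3*k + 1).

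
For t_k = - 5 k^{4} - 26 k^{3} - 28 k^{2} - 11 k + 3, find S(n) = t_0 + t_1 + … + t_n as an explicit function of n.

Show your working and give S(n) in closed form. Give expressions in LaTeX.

r(k) = (5*k**4 + 46*k**3 + 136*k**2 + 165*k + 67)/(5*k**4 + 26*k**3 + 28*k**2 + 11*k - 3) after simplifying.
Factor: A=1; B=1; C=k**4 + 26*k**3/5 + 28*k**2/5 + 11*k/5 - 3/5.
f must satisfy (1)·f(k+1) − (1)·f(k) = k**4 + 26*k**3/5 + 28*k**2/5 + 11*k/5 - 3/5.
deg f ≤ 5 (via 0,0,4).
A polynomial solution: f(k) = k*(k**4 + 4*k**3 - 2*k**2 - 2*k - 4)/5.
Get s_k = R·t_k = k*(-k**4 - 4*k**3 + 2*k**2 + 2*k + 4) with R(k) = B(k−1)f(k)/C(k) = k*(k**4 + 4*k**3 - 2*k**2 - 2*k - 4)/(5*k**4 + 26*k**3 + 28*k**2 + 11*k - 3).
Δs = -5*k**4 - 26*k**3 - 28*k**2 - 11*k + 3, as required.
Σ_(k=0)^n t_k = s_(n+1) − s_(0) = (-n**5 - 9*n**4 - 24*n**3 - 26*n**2 - 7*n + 3) − (0), i.e. -n**5 - 9*n**4 - 24*n**3 - 26*n**2 - 7*n + 3.

S(n) = - n^{5} - 9 n^{4} - 24 n^{3} - 26 n^{2} - 7 n + 3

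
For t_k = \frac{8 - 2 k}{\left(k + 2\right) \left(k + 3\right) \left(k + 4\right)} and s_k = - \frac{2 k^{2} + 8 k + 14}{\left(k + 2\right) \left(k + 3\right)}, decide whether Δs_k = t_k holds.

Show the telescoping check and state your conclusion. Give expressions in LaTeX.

s_(k+1) = 2*(-4*k - (k + 1)**2 - 11)/((k + 3)*(k + 4))
s_(k+1) − s_k = 2*(4 - k)/(k**3 + 9*k**2 + 26*k + 24)
(s_(k+1) − s_k) − t_k = 0

valid (s_(k+1) − s_k reduces to t_k)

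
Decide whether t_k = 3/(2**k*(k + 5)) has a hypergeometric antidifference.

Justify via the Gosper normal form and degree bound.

No. Not Gosper-summable.

Compute t_(k+1)/t_k: get (k + 5)/(2*(k + 6)).
A = k/2 + 5/2, B = k + 6, C = 1.
Key eq: (k/2 + 5/2)·f(k+1) = (k + 5)·f(k) + (1).
Degrees (1,1,0) ⇒ d ≤ -1.
deg f ≤ -1 is impossible — no certificate.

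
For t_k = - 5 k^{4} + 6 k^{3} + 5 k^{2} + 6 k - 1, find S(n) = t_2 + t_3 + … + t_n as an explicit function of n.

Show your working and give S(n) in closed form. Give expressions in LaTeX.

S(n) = - n^{5} - n^{4} + 3 n^{3} + 7 n^{2} + 3 n - 11

The ratio is (5*k**4 + 14*k**3 + 7*k**2 - 14*k - 11)/(5*k**4 - 6*k**3 - 5*k**2 - 6*k + 1).
Normal form (A,B,C) = (1, 1, k**4 - 6*k**3/5 - k**2 - 6*k/5 + 1/5).
Key eq: (1)·f(k+1) = (1)·f(k) + (k**4 - 6*k**3/5 - k**2 - 6*k/5 + 1/5).
Bound: deg f ≤ 5.
Solve for f: f(k) = k*(k**4 - 4*k**3 + 3*k**2 - 2*k + 3)/5 (degree 5 ≤ 5).
Certificate R = B(k−1)f/C = k*(k**4 - 4*k**3 + 3*k**2 - 2*k + 3)/(5*k**4 - 6*k**3 - 5*k**2 - 6*k + 1) gives s_k = k*(-k**4 + 4*k**3 - 3*k**2 + 2*k - 3).
s_(k+1) − s_k = -5*k**4 + 6*k**3 + 5*k**2 + 6*k - 1 = t_k.
Σ_(k=2)^n t_k = s_(n+1) − s_(2) = (-n**5 - n**4 + 3*n**3 + 7*n**2 + 3*n - 1) − (10), i.e. -n**5 - n**4 + 3*n**3 + 7*n**2 + 3*n - 11.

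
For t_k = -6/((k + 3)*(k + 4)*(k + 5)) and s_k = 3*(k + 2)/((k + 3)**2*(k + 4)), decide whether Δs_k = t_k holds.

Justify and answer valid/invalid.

s_(k+1) = 3*(k + 3)/((k + 4)**2*(k + 5))
s_(k+1) − s_k = 3*(-(k + 2)*(k + 4)*(k + 5) + (k + 3)**3)/((k + 3)**2*(k + 4)**2*(k + 5))
(s_(k+1) − s_k) − t_k = 3*(3*k + 11)/(k**5 + 19*k**4 + 143*k**3 + 533*k**2 + 984*k + 720)

Invalid: residual 3*(3*k + 11)/(k**5 + 19*k**4 + 143*k**3 + 533*k**2 + 984*k + 720) ≠ 0.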